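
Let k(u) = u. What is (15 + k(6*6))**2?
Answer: 2601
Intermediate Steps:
(15 + k(6*6))**2 = (15 + 6*6)**2 = (15 + 36)**2 = 51**2 = 2601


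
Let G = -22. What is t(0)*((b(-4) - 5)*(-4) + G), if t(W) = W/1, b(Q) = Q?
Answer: 0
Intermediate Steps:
t(W) = W (t(W) = W*1 = W)
t(0)*((b(-4) - 5)*(-4) + G) = 0*((-4 - 5)*(-4) - 22) = 0*(-9*(-4) - 22) = 0*(36 - 22) = 0*14 = 0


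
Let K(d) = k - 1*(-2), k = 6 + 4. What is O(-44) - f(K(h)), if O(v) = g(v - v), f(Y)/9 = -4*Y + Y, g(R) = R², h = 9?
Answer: 324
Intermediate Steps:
k = 10
K(d) = 12 (K(d) = 10 - 1*(-2) = 10 + 2 = 12)
f(Y) = -27*Y (f(Y) = 9*(-4*Y + Y) = 9*(-3*Y) = -27*Y)
O(v) = 0 (O(v) = (v - v)² = 0² = 0)
O(-44) - f(K(h)) = 0 - (-27)*12 = 0 - 1*(-324) = 0 + 324 = 324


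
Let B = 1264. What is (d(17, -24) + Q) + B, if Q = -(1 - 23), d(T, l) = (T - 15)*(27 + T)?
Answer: 1374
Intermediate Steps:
d(T, l) = (-15 + T)*(27 + T)
Q = 22 (Q = -1*(-22) = 22)
(d(17, -24) + Q) + B = ((-405 + 17² + 12*17) + 22) + 1264 = ((-405 + 289 + 204) + 22) + 1264 = (88 + 22) + 1264 = 110 + 1264 = 1374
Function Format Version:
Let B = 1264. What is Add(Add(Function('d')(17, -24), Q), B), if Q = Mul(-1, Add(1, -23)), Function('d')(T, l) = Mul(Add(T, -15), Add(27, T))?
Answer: 1374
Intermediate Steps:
Function('d')(T, l) = Mul(Add(-15, T), Add(27, T))
Q = 22 (Q = Mul(-1, -22) = 22)
Add(Add(Function('d')(17, -24), Q), B) = Add(Add(Add(-405, Pow(17, 2), Mul(12, 17)), 22), 1264) = Add(Add(Add(-405, 289, 204), 22), 1264) = Add(Add(88, 22), 1264) = Add(110, 1264) = 1374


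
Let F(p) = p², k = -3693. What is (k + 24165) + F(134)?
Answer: 38428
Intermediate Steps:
(k + 24165) + F(134) = (-3693 + 24165) + 134² = 20472 + 17956 = 38428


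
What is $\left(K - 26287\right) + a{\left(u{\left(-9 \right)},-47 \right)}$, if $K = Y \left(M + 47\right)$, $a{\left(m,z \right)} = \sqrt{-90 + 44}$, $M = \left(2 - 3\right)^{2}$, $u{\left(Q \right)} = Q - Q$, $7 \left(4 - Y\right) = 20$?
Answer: $- \frac{183625}{7} + i \sqrt{46} \approx -26232.0 + 6.7823 i$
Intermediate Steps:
$Y = \frac{8}{7}$ ($Y = 4 - \frac{20}{7} = \frac{8}{7} \approx 1.1429$)
$u{\left(Q \right)} = 0$
$M = 1$ ($M = \left(-1\right)^{2} = 1$)
$a{\left(m,z \right)} = i \sqrt{46}$ ($a{\left(m,z \right)} = \sqrt{-46} = i \sqrt{46}$)
$K = \frac{384}{7}$ ($K = \frac{8 \left(1 + 47\right)}{7} = \frac{8}{7} \cdot 48 = \frac{384}{7} \approx 54.857$)
$\left(K - 26287\right) + a{\left(u{\left(-9 \right)},-47 \right)} = \left(\frac{384}{7} - 26287\right) + i \sqrt{46} = - \frac{183625}{7} + i \sqrt{46}$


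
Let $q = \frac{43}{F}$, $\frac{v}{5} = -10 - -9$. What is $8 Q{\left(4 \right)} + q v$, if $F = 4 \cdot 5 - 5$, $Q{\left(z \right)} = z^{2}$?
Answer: $\frac{341}{3} \approx 113.67$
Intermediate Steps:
$F = 15$ ($F = 20 - 5 = 15$)
$v = -5$ ($v = 5 \left(-10 - -9\right) = 5 \left(-10 + 9\right) = 5 \left(-1\right) = -5$)
$q = \frac{43}{15} \approx 2.8667$
$8 Q{\left(4 \right)} + q v = 8 \cdot 4^{2} + \frac{43}{15} \left(-5\right) = 8 \cdot 16 - \frac{43}{3} = 128 - \frac{43}{3} = \frac{341}{3}$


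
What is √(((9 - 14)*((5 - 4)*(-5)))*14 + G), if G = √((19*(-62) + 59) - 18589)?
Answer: √(350 + 2*I*√4927) ≈ 19.067 + 3.6814*I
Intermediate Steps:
G = 2*I*√4927 (G = √((-1178 + 59) - 18589) = √(-1119 - 18589) = √(-19708) = 2*I*√4927 ≈ 140.39*I)
√(((9 - 14)*((5 - 4)*(-5)))*14 + G) = √(((9 - 14)*((5 - 4)*(-5)))*14 + 2*I*√4927) = √(-5*(-5)*14 + 2*I*√4927) = √(25*14 + 2*I*√4927) = √(350 + 2*I*√4927)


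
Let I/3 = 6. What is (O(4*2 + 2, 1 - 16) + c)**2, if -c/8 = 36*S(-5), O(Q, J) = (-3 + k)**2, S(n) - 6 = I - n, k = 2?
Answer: 69739201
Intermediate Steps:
I = 18 (I = 3*6 = 18)
S(n) = 24 - n (S(n) = 6 + (18 - n) = 24 - n)
O(Q, J) = 1 (O(Q, J) = (-3 + 2)**2 = (-1)**2 = 1)
c = -8352 (c = -288*(24 - 1*(-5)) = -288*(24 + 5) = -288*29 = -8*1044 = -8352)
(O(4*2 + 2, 1 - 16) + c)**2 = (1 - 8352)**2 = (-8351)**2 = 69739201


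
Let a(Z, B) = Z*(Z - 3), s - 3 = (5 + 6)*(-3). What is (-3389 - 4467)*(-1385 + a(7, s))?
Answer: 10660592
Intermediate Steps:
s = -30 (s = 3 + (5 + 6)*(-3) = 3 + 11*(-3) = 3 - 33 = -30)
a(Z, B) = Z*(-3 + Z)
(-3389 - 4467)*(-1385 + a(7, s)) = (-3389 - 4467)*(-1385 + 7*(-3 + 7)) = -7856*(-1385 + 7*4) = -7856*(-1385 + 28) = -7856*(-1357) = 10660592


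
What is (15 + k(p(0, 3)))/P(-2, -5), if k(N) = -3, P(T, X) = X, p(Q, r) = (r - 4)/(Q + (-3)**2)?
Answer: -12/5 ≈ -2.4000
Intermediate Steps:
p(Q, r) = (-4 + r)/(9 + Q) (p(Q, r) = (-4 + r)/(Q + 9) = (-4 + r)/(9 + Q))
(15 + k(p(0, 3)))/P(-2, -5) = (15 - 3)/(-5) = -1/5*12 = -12/5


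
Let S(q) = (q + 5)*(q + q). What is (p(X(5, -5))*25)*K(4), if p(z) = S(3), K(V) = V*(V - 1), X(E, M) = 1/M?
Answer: 14400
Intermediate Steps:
S(q) = 2*q*(5 + q) (S(q) = (5 + q)*(2*q) = 2*q*(5 + q))
K(V) = V*(-1 + V)
p(z) = 48 (p(z) = 2*3*(5 + 3) = 2*3*8 = 48)
(p(X(5, -5))*25)*K(4) = (48*25)*(4*(-1 + 4)) = 1200*(4*3) = 1200*12 = 14400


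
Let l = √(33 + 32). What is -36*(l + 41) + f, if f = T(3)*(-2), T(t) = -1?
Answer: -1474 - 36*√65 ≈ -1764.2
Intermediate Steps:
l = √65 ≈ 8.0623
f = 2 (f = -1*(-2) = 2)
-36*(l + 41) + f = -36*(√65 + 41) + 2 = -36*(41 + √65) + 2 = (-1476 - 36*√65) + 2 = -1474 - 36*√65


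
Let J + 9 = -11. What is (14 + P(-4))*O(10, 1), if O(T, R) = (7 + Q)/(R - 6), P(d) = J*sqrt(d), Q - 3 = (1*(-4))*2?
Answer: -28/5 + 16*I ≈ -5.6 + 16.0*I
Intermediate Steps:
J = -20 (J = -9 - 11 = -20)
Q = -5 (Q = 3 + (1*(-4))*2 = 3 - 4*2 = 3 - 8 = -5)
P(d) = -20*sqrt(d)
O(T, R) = 2/(-6 + R) (O(T, R) = (7 - 5)/(R - 6) = 2/(-6 + R))
(14 + P(-4))*O(10, 1) = (14 - 40*I)*(2/(-6 + 1)) = (14 - 40*I)*(2/(-5)) = (14 - 40*I)*(2*(-1/5)) = (14 - 40*I)*(-2/5) = -28/5 + 16*I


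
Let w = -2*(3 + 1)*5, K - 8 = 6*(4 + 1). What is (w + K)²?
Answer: 4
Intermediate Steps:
K = 38 (K = 8 + 6*(4 + 1) = 8 + 6*5 = 8 + 30 = 38)
w = -40 (w = -2*4*5 = -8*5 = -40)
(w + K)² = (-40 + 38)² = (-2)² = 4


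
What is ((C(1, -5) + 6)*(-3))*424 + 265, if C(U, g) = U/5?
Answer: -38107/5 ≈ -7621.4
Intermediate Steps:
C(U, g) = U/5 (C(U, g) = U*(1/5) = U/5)
((C(1, -5) + 6)*(-3))*424 + 265 = (((1/5)*1 + 6)*(-3))*424 + 265 = ((1/5 + 6)*(-3))*424 + 265 = ((31/5)*(-3))*424 + 265 = -93/5*424 + 265 = -39432/5 + 265 = -38107/5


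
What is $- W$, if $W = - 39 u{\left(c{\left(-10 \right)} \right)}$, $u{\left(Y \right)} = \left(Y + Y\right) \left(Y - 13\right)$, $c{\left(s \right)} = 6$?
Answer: $-3276$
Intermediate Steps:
$u{\left(Y \right)} = 2 Y \left(-13 + Y\right)$
$W = 3276$ ($W = - 39 \cdot 2 \cdot 6 \left(-13 + 6\right) = - 39 \cdot 2 \cdot 6 \left(-7\right) = \left(-39\right) \left(-84\right) = 3276$)
$- W = \left(-1\right) 3276 = -3276$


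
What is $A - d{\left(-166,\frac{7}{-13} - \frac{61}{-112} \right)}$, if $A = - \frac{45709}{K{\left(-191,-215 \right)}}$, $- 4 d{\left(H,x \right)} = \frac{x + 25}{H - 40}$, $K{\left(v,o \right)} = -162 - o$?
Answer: $- \frac{54841028173}{63586432} \approx -862.46$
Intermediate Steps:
$d{\left(H,x \right)} = - \frac{25 + x}{4 \left(-40 + H\right)}$ ($d{\left(H,x \right)} = - \frac{\left(x + 25\right) \frac{1}{H - 40}}{4} = - \frac{\left(25 + x\right) \frac{1}{-40 + H}}{4} = - \frac{\frac{1}{-40 + H} \left(25 + x\right)}{4} = - \frac{25 + x}{4 \left(-40 + H\right)}$)
$A = - \frac{45709}{53}$ ($A = - \frac{45709}{-162 - -215} = - \frac{45709}{-162 + 215} = - \frac{45709}{53} \approx -862.43$)
$A - d{\left(-166,\frac{7}{-13} - \frac{61}{-112} \right)} = - \frac{45709}{53} - \frac{-25 - \left(\frac{7}{-13} - \frac{61}{-112}\right)}{4 \left(-40 - 166\right)} = - \frac{45709}{53} - \frac{-25 - \left(7 \left(- \frac{1}{13}\right) - - \frac{61}{112}\right)}{4 \left(-206\right)} = - \frac{45709}{53} - \frac{1}{4} \left(- \frac{1}{206}\right) \left(-25 - \left(- \frac{7}{13} + \frac{61}{112}\right)\right) = - \frac{45709}{53} - \frac{1}{4} \left(- \frac{1}{206}\right) \left(-25 - \frac{9}{1456}\right) = - \frac{45709}{53} - \frac{1}{4} \left(- \frac{1}{206}\right) \left(- \frac{36409}{1456}\right) = - \frac{45709}{53} - \frac{36409}{1199744} = - \frac{54841028173}{63586432}$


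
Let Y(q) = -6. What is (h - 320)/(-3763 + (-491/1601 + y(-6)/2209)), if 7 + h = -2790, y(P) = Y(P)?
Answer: 11023610253/13309353892 ≈ 0.82826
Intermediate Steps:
y(P) = -6
h = -2797 (h = -7 - 2790 = -2797)
(h - 320)/(-3763 + (-491/1601 + y(-6)/2209)) = (-2797 - 320)/(-3763 + (-491/1601 - 6/2209)) = -3117/(-3763 + (-491*1/1601 - 6*1/2209)) = -3117/(-3763 + (-491/1601 - 6/2209)) = -3117/(-3763 - 1094225/3536609) = -3117/(-13309353892/3536609) = -3117*(-3536609/13309353892) = 11023610253/13309353892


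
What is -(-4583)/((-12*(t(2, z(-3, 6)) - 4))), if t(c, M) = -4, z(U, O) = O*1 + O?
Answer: 4583/96 ≈ 47.740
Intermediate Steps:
z(U, O) = 2*O (z(U, O) = O + O = 2*O)
-(-4583)/((-12*(t(2, z(-3, 6)) - 4))) = -(-4583)/((-12*(-4 - 4))) = -(-4583)/((-12*(-8))) = -(-4583)/96 = -1*(-4583/96) = 4583/96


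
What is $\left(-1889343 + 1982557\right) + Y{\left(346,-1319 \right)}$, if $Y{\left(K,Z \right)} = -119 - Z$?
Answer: $94414$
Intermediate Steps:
$\left(-1889343 + 1982557\right) + Y{\left(346,-1319 \right)} = \left(-1889343 + 1982557\right) - -1200 = 93214 + \left(-119 + 1319\right) = 93214 + 1200 = 94414$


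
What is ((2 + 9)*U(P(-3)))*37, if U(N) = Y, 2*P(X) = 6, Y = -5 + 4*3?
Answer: 2849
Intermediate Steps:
Y = 7 (Y = -5 + 12 = 7)
P(X) = 3 (P(X) = (½)*6 = 3)
U(N) = 7
((2 + 9)*U(P(-3)))*37 = ((2 + 9)*7)*37 = (11*7)*37 = 77*37 = 2849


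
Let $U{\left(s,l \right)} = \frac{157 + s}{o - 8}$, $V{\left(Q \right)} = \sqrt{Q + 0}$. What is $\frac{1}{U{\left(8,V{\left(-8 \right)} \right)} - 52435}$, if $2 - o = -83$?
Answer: $- \frac{7}{367030} \approx -1.9072 \cdot 10^{-5}$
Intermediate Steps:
$o = 85$ ($o = 2 - -83 = 2 + 83 = 85$)
$V{\left(Q \right)} = \sqrt{Q}$
$U{\left(s,l \right)} = \frac{157}{77} + \frac{s}{77}$ ($U{\left(s,l \right)} = \frac{157 + s}{85 - 8} = \frac{157 + s}{77} = \left(157 + s\right) \frac{1}{77} = \frac{157}{77} + \frac{s}{77}$)
$\frac{1}{U{\left(8,V{\left(-8 \right)} \right)} - 52435} = \frac{1}{\left(\frac{157}{77} + \frac{1}{77} \cdot 8\right) - 52435} = \frac{1}{\left(\frac{157}{77} + \frac{8}{77}\right) - 52435} = \frac{1}{\frac{15}{7} - 52435} = \frac{1}{- \frac{367030}{7}} = - \frac{7}{367030}$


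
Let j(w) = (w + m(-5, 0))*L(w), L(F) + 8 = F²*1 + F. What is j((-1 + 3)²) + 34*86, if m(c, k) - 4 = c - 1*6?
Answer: 2888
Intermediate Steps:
m(c, k) = -2 + c (m(c, k) = 4 + (c - 1*6) = 4 + (c - 6) = 4 + (-6 + c) = -2 + c)
L(F) = -8 + F + F² (L(F) = -8 + (F²*1 + F) = -8 + (F² + F) = -8 + (F + F²) = -8 + F + F²)
j(w) = (-7 + w)*(-8 + w + w²) (j(w) = (w + (-2 - 5))*(-8 + w + w²) = (w - 7)*(-8 + w + w²) = (-7 + w)*(-8 + w + w²))
j((-1 + 3)²) + 34*86 = (-7 + (-1 + 3)²)*(-8 + (-1 + 3)² + ((-1 + 3)²)²) + 34*86 = (-7 + 2²)*(-8 + 2² + (2²)²) + 2924 = (-7 + 4)*(-8 + 4 + 4²) + 2924 = -3*(-8 + 4 + 16) + 2924 = -3*12 + 2924 = -36 + 2924 = 2888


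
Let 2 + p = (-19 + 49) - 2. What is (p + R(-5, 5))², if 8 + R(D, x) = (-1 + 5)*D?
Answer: 4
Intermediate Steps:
R(D, x) = -8 + 4*D (R(D, x) = -8 + (-1 + 5)*D = -8 + 4*D)
p = 26 (p = -2 + ((-19 + 49) - 2) = -2 + (30 - 2) = -2 + 28 = 26)
(p + R(-5, 5))² = (26 + (-8 + 4*(-5)))² = (26 + (-8 - 20))² = (26 - 28)² = (-2)² = 4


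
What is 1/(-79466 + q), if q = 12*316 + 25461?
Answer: -1/50213 ≈ -1.9915e-5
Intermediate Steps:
q = 29253 (q = 3792 + 25461 = 29253)
1/(-79466 + q) = 1/(-79466 + 29253) = 1/(-50213) = -1/50213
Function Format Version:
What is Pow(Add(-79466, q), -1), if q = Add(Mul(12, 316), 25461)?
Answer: Rational(-1, 50213) ≈ -1.9915e-5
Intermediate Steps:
q = 29253 (q = Add(3792, 25461) = 29253)
Pow(Add(-79466, q), -1) = Pow(Add(-79466, 29253), -1) = Pow(-50213, -1) = Rational(-1, 50213)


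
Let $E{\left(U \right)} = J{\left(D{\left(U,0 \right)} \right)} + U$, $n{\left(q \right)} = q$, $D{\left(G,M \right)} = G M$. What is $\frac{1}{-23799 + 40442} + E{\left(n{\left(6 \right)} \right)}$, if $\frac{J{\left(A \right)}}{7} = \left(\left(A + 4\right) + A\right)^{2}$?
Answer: $\frac{1963875}{16643} \approx 118.0$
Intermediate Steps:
$J{\left(A \right)} = 7 \left(4 + 2 A\right)^{2}$ ($J{\left(A \right)} = 7 \left(\left(A + 4\right) + A\right)^{2} = 7 \left(\left(4 + A\right) + A\right)^{2} = 7 \left(4 + 2 A\right)^{2}$)
$E{\left(U \right)} = 112 + U$ ($E{\left(U \right)} = 28 \left(2 + U 0\right)^{2} + U = 28 \left(2 + 0\right)^{2} + U = 28 \cdot 2^{2} + U = 28 \cdot 4 + U = 112 + U$)
$\frac{1}{-23799 + 40442} + E{\left(n{\left(6 \right)} \right)} = \frac{1}{-23799 + 40442} + \left(112 + 6\right) = \frac{1}{16643} + 118 = \frac{1963875}{16643}$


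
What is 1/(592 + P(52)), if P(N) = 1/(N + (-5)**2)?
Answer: 77/45585 ≈ 0.0016892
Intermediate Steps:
P(N) = 1/(25 + N) (P(N) = 1/(N + 25) = 1/(25 + N))
1/(592 + P(52)) = 1/(592 + 1/(25 + 52)) = 1/(592 + 1/77) = 1/(45585/77) = 77/45585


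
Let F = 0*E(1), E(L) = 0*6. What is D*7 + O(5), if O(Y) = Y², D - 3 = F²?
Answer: 46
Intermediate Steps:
E(L) = 0
F = 0 (F = 0*0 = 0)
D = 3 (D = 3 + 0² = 3 + 0 = 3)
D*7 + O(5) = 3*7 + 5² = 21 + 25 = 46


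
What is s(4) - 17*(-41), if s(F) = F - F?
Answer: 697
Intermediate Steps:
s(F) = 0
s(4) - 17*(-41) = 0 - 17*(-41) = 0 + 697 = 697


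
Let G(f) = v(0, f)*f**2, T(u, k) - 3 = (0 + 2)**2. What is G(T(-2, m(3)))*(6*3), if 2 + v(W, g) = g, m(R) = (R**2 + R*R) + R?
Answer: 4410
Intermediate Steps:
m(R) = R + 2*R**2 (m(R) = (R**2 + R**2) + R = 2*R**2 + R = R + 2*R**2)
v(W, g) = -2 + g
T(u, k) = 7 (T(u, k) = 3 + (0 + 2)**2 = 3 + 2**2 = 3 + 4 = 7)
G(f) = f**2*(-2 + f) (G(f) = (-2 + f)*f**2 = f**2*(-2 + f))
G(T(-2, m(3)))*(6*3) = (7**2*(-2 + 7))*(6*3) = (49*5)*18 = 245*18 = 4410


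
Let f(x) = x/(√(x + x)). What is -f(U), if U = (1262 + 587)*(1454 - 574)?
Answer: -86*√110 ≈ -901.98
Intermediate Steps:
U = 1627120 (U = 1849*880 = 1627120)
f(x) = √2*√x/2 (f(x) = x/(√(2*x)) = x/((√2*√x)) = x*(√2/(2*√x)) = √2*√x/2)
-f(U) = -√2*√1627120/2 = -√2*172*√55/2 = -86*√110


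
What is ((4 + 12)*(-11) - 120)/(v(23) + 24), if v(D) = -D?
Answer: -296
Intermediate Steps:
((4 + 12)*(-11) - 120)/(v(23) + 24) = ((4 + 12)*(-11) - 120)/(-1*23 + 24) = (16*(-11) - 120)/(-23 + 24) = (-176 - 120)/1 = -296*1 = -296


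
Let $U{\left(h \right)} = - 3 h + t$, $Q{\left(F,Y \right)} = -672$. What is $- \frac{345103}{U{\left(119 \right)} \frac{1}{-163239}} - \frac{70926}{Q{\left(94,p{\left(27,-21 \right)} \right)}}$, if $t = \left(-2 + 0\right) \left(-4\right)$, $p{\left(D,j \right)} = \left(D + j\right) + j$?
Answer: $- \frac{6309433959575}{39088} \approx -1.6142 \cdot 10^{8}$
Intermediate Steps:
$p{\left(D,j \right)} = D + 2 j$
$t = 8$ ($t = \left(-2\right) \left(-4\right) = 8$)
$U{\left(h \right)} = 8 - 3 h$ ($U{\left(h \right)} = - 3 h + 8 = 8 - 3 h$)
$- \frac{345103}{U{\left(119 \right)} \frac{1}{-163239}} - \frac{70926}{Q{\left(94,p{\left(27,-21 \right)} \right)}} = - \frac{345103}{\left(8 - 357\right) \frac{1}{-163239}} - \frac{70926}{-672} = - \frac{345103}{\left(8 - 357\right) \left(- \frac{1}{163239}\right)} - - \frac{11821}{112} = - \frac{345103}{\left(-349\right) \left(- \frac{1}{163239}\right)} + \frac{11821}{112} = - \frac{345103}{\frac{349}{163239}} + \frac{11821}{112} = \left(-345103\right) \frac{163239}{349} + \frac{11821}{112} = - \frac{56334268617}{349} + \frac{11821}{112} = - \frac{6309433959575}{39088}$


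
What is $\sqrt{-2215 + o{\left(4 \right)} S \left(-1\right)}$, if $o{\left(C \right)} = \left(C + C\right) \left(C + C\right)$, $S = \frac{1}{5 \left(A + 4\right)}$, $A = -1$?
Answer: $\frac{i \sqrt{499335}}{15} \approx 47.109 i$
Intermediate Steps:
$S = \frac{1}{15}$ ($S = \frac{1}{5 \left(-1 + 4\right)} = \frac{1}{5 \cdot 3} = \frac{1}{15} \approx 0.066667$)
$o{\left(C \right)} = 4 C^{2}$ ($o{\left(C \right)} = 2 C 2 C = 4 C^{2}$)
$\sqrt{-2215 + o{\left(4 \right)} S \left(-1\right)} = \sqrt{-2215 + 4 \cdot 4^{2} \cdot \frac{1}{15} \left(-1\right)} = \sqrt{-2215 + 4 \cdot 16 \cdot \frac{1}{15} \left(-1\right)} = \sqrt{-2215 + 64 \cdot \frac{1}{15} \left(-1\right)} = \sqrt{-2215 + \frac{64}{15} \left(-1\right)} = \sqrt{-2215 - \frac{64}{15}} = \sqrt{- \frac{33289}{15}} = \frac{i \sqrt{499335}}{15}$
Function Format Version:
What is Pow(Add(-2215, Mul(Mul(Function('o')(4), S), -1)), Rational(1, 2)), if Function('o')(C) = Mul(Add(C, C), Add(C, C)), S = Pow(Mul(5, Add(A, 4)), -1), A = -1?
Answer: Mul(Rational(1, 15), I, Pow(499335, Rational(1, 2))) ≈ Mul(47.109, I)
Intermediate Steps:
S = Rational(1, 15) (S = Pow(Mul(5, Add(-1, 4)), -1) = Pow(Mul(5, 3), -1) = Pow(15, -1) = Rational(1, 15) ≈ 0.066667)
Function('o')(C) = Mul(4, Pow(C, 2)) (Function('o')(C) = Mul(Mul(2, C), Mul(2, C)) = Mul(4, Pow(C, 2)))
Pow(Add(-2215, Mul(Mul(Function('o')(4), S), -1)), Rational(1, 2)) = Pow(Add(-2215, Mul(Mul(Mul(4, Pow(4, 2)), Rational(1, 15)), -1)), Rational(1, 2)) = Pow(Add(-2215, Mul(Mul(Mul(4, 16), Rational(1, 15)), -1)), Rational(1, 2)) = Pow(Add(-2215, Mul(Mul(64, Rational(1, 15)), -1)), Rational(1, 2)) = Pow(Add(-2215, Mul(Rational(64, 15), -1)), Rational(1, 2)) = Pow(Add(-2215, Rational(-64, 15)), Rational(1, 2)) = Pow(Rational(-33289, 15), Rational(1, 2)) = Mul(Rational(1, 15), I, Pow(499335, Rational(1, 2)))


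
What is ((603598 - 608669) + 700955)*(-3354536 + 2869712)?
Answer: -337381264416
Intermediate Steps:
((603598 - 608669) + 700955)*(-3354536 + 2869712) = (-5071 + 700955)*(-484824) = 695884*(-484824) = -337381264416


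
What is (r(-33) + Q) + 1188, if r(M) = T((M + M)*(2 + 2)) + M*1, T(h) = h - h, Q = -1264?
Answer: -109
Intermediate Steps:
T(h) = 0
r(M) = M (r(M) = 0 + M*1 = 0 + M = M)
(r(-33) + Q) + 1188 = (-33 - 1264) + 1188 = -1297 + 1188 = -109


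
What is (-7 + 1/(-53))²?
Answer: 138384/2809 ≈ 49.265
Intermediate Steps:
(-7 + 1/(-53))² = (-7 + 1*(-1/53))² = (-7 - 1/53)² = (-372/53)² = 138384/2809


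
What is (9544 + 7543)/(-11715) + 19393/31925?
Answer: -63662696/74800275 ≈ -0.85110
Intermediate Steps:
(9544 + 7543)/(-11715) + 19393/31925 = 17087*(-1/11715) + 19393*(1/31925) = -17087/11715 + 19393/31925 = -63662696/74800275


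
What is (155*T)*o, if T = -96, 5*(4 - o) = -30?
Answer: -148800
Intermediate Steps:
o = 10 (o = 4 - ⅕*(-30) = 4 + 6 = 10)
(155*T)*o = (155*(-96))*10 = -14880*10 = -148800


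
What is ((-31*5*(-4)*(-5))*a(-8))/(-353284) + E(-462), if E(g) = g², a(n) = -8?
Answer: 18851581324/88321 ≈ 2.1344e+5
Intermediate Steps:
((-31*5*(-4)*(-5))*a(-8))/(-353284) + E(-462) = (-31*5*(-4)*(-5)*(-8))/(-353284) + (-462)² = (-(-620)*(-5)*(-8))*(-1/353284) + 213444 = (-31*100*(-8))*(-1/353284) + 213444 = -3100*(-8)*(-1/353284) + 213444 = 24800*(-1/353284) + 213444 = -6200/88321 + 213444 = 18851581324/88321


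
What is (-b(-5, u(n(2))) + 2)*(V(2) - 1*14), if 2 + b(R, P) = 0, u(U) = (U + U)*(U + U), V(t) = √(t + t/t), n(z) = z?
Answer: -56 + 4*√3 ≈ -49.072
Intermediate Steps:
V(t) = √(1 + t) (V(t) = √(t + 1) = √(1 + t))
u(U) = 4*U² (u(U) = (2*U)*(2*U) = 4*U²)
b(R, P) = -2 (b(R, P) = -2 + 0 = -2)
(-b(-5, u(n(2))) + 2)*(V(2) - 1*14) = (-1*(-2) + 2)*(√(1 + 2) - 1*14) = (2 + 2)*(√3 - 14) = 4*(-14 + √3) = -56 + 4*√3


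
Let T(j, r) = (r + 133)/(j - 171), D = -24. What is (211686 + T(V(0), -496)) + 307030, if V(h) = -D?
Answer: 25417205/49 ≈ 5.1872e+5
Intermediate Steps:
V(h) = 24 (V(h) = -1*(-24) = 24)
T(j, r) = (133 + r)/(-171 + j)
(211686 + T(V(0), -496)) + 307030 = (211686 + (133 - 496)/(-171 + 24)) + 307030 = (211686 - 363/(-147)) + 307030 = (211686 - 1/147*(-363)) + 307030 = (211686 + 121/49) + 307030 = 10372735/49 + 307030 = 25417205/49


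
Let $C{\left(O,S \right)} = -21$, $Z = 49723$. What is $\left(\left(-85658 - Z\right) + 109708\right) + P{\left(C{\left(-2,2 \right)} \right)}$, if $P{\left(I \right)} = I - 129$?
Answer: $-25823$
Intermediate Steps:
$P{\left(I \right)} = -129 + I$
$\left(\left(-85658 - Z\right) + 109708\right) + P{\left(C{\left(-2,2 \right)} \right)} = \left(\left(-85658 - 49723\right) + 109708\right) - 150 = \left(-135381 + 109708\right) - 150 = -25673 - 150 = -25823$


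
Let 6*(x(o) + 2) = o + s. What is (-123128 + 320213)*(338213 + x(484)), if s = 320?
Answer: 66682724325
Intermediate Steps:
x(o) = 154/3 + o/6 (x(o) = -2 + (o + 320)/6 = -2 + (320 + o)/6 = -2 + (160/3 + o/6) = 154/3 + o/6)
(-123128 + 320213)*(338213 + x(484)) = (-123128 + 320213)*(338213 + (154/3 + (1/6)*484)) = 197085*(338213 + (154/3 + 242/3)) = 197085*(338213 + 132) = 197085*338345 = 66682724325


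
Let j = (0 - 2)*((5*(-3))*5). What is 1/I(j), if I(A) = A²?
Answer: 1/22500 ≈ 4.4444e-5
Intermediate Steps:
j = 150 (j = -(-30)*5 = -2*(-75) = 150)
1/I(j) = 1/(150²) = 1/22500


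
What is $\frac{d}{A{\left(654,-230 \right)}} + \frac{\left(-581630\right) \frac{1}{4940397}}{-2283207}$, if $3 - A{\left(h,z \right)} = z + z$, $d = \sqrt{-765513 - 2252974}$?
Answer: $\frac{83090}{1611421287597} + \frac{i \sqrt{3018487}}{463} \approx 5.1563 \cdot 10^{-8} + 3.7524 i$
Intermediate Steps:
$d = i \sqrt{3018487}$ ($d = \sqrt{-3018487} = i \sqrt{3018487} \approx 1737.4 i$)
$A{\left(h,z \right)} = 3 - 2 z$ ($A{\left(h,z \right)} = 3 - \left(z + z\right) = 3 - 2 z$)
$\frac{d}{A{\left(654,-230 \right)}} + \frac{\left(-581630\right) \frac{1}{4940397}}{-2283207} = \frac{i \sqrt{3018487}}{3 - -460} + \frac{\left(-581630\right) \frac{1}{4940397}}{-2283207} = \frac{i \sqrt{3018487}}{3 + 460} + \left(-581630\right) \frac{1}{4940397} \left(- \frac{1}{2283207}\right) = \frac{i \sqrt{3018487}}{463} - - \frac{83090}{1611421287597} = i \sqrt{3018487} \cdot \frac{1}{463} + \frac{83090}{1611421287597} = \frac{i \sqrt{3018487}}{463} + \frac{83090}{1611421287597} = \frac{83090}{1611421287597} + \frac{i \sqrt{3018487}}{463}$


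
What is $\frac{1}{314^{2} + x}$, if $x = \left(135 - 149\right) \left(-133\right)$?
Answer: $\frac{1}{100458} \approx 9.9544 \cdot 10^{-6}$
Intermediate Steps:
$x = 1862$ ($x = \left(-14\right) \left(-133\right) = 1862$)
$\frac{1}{314^{2} + x} = \frac{1}{314^{2} + 1862} = \frac{1}{98596 + 1862} = \frac{1}{100458}$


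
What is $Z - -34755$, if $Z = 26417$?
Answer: $61172$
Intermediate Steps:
$Z - -34755 = 26417 - -34755 = 26417 + 34755 = 61172$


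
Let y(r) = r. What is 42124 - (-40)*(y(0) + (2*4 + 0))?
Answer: 42444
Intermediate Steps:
42124 - (-40)*(y(0) + (2*4 + 0)) = 42124 - (-40)*(0 + (2*4 + 0)) = 42124 - (-40)*(0 + (8 + 0)) = 42124 - (-40)*(0 + 8) = 42124 - (-40)*8 = 42124 - 1*(-320) = 42124 + 320 = 42444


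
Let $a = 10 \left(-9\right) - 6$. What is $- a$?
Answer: $96$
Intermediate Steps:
$a = -96$ ($a = -90 - 6 = -96$)
$- a = \left(-1\right) \left(-96\right) = 96$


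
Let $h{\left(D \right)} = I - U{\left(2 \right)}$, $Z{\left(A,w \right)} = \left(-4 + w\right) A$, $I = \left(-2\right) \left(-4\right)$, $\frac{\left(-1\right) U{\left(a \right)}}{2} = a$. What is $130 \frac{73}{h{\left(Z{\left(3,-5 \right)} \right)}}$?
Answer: $\frac{4745}{6} \approx 790.83$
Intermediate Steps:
$U{\left(a \right)} = - 2 a$
$I = 8$
$Z{\left(A,w \right)} = A \left(-4 + w\right)$
$h{\left(D \right)} = 12$ ($h{\left(D \right)} = 8 - \left(-2\right) 2 = 8 - -4 = 8 + 4 = 12$)
$130 \frac{73}{h{\left(Z{\left(3,-5 \right)} \right)}} = 130 \cdot \frac{73}{12} = \frac{4745}{6}$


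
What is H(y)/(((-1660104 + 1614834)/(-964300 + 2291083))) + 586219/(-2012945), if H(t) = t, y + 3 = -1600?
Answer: 57082288199729/1215013602 ≈ 46981.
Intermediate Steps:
y = -1603 (y = -3 - 1600 = -1603)
H(y)/(((-1660104 + 1614834)/(-964300 + 2291083))) + 586219/(-2012945) = -1603*(-964300 + 2291083)/(-1660104 + 1614834) + 586219/(-2012945) = -1603/((-45270/1326783)) + 586219*(-1/2012945) = -1603/((-45270*1/1326783)) - 586219/2012945 = -1603/(-15090/442261) - 586219/2012945 = -1603*(-442261/15090) - 586219/2012945 = 708944383/15090 - 586219/2012945 = 57082288199729/1215013602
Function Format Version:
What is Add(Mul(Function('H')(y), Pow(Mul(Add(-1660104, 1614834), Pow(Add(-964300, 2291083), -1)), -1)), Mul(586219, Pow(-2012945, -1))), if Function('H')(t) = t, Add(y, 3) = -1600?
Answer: Rational(57082288199729, 1215013602) ≈ 46981.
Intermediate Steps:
y = -1603 (y = Add(-3, -1600) = -1603)
Add(Mul(Function('H')(y), Pow(Mul(Add(-1660104, 1614834), Pow(Add(-964300, 2291083), -1)), -1)), Mul(586219, Pow(-2012945, -1))) = Add(Mul(-1603, Pow(Mul(Add(-1660104, 1614834), Pow(Add(-964300, 2291083), -1)), -1)), Mul(586219, Pow(-2012945, -1))) = Add(Mul(-1603, Pow(Mul(-45270, Pow(1326783, -1)), -1)), Mul(586219, Rational(-1, 2012945))) = Add(Mul(-1603, Pow(Mul(-45270, Rational(1, 1326783)), -1)), Rational(-586219, 2012945)) = Add(Mul(-1603, Pow(Rational(-15090, 442261), -1)), Rational(-586219, 2012945)) = Add(Mul(-1603, Rational(-442261, 15090)), Rational(-586219, 2012945)) = Add(Rational(708944383, 15090), Rational(-586219, 2012945)) = Rational(57082288199729, 1215013602)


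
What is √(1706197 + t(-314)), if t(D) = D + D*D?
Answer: √1804479 ≈ 1343.3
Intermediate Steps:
t(D) = D + D²
√(1706197 + t(-314)) = √(1706197 - 314*(1 - 314)) = √(1706197 - 314*(-313)) = √(1706197 + 98282) = √1804479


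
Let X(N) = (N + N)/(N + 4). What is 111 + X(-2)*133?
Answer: -155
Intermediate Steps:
X(N) = 2*N/(4 + N) (X(N) = (2*N)/(4 + N) = 2*N/(4 + N))
111 + X(-2)*133 = 111 + (2*(-2)/(4 - 2))*133 = 111 + (2*(-2)/2)*133 = 111 + (2*(-2)*(½))*133 = 111 - 2*133 = 111 - 266 = -155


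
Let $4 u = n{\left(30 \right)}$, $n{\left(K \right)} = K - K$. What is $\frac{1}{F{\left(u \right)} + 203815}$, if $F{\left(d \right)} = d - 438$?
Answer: $\frac{1}{203377} \approx 4.917 \cdot 10^{-6}$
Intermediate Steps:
$n{\left(K \right)} = 0$
$u = 0$ ($u = \frac{1}{4} \cdot 0 = 0$)
$F{\left(d \right)} = -438 + d$ ($F{\left(d \right)} = d - 438 = -438 + d$)
$\frac{1}{F{\left(u \right)} + 203815} = \frac{1}{\left(-438 + 0\right) + 203815} = \frac{1}{-438 + 203815} = \frac{1}{203377}$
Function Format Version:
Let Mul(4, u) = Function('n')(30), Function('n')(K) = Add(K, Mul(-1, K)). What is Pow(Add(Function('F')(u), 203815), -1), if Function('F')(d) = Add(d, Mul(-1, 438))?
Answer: Rational(1, 203377) ≈ 4.9170e-6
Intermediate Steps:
Function('n')(K) = 0
u = 0 (u = Mul(Rational(1, 4), 0) = 0)
Function('F')(d) = Add(-438, d) (Function('F')(d) = Add(d, -438) = Add(-438, d))
Pow(Add(Function('F')(u), 203815), -1) = Pow(Add(Add(-438, 0), 203815), -1) = Pow(Add(-438, 203815), -1) = Pow(203377, -1) = Rational(1, 203377)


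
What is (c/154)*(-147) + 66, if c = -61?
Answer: 2733/22 ≈ 124.23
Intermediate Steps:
(c/154)*(-147) + 66 = -61/154*(-147) + 66 = 1281/22 + 66 = 2733/22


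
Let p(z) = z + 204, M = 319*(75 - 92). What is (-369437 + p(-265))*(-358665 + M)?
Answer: 134529787824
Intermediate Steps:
M = -5423 (M = 319*(-17) = -5423)
p(z) = 204 + z
(-369437 + p(-265))*(-358665 + M) = (-369437 + (204 - 265))*(-358665 - 5423) = (-369437 - 61)*(-364088) = -369498*(-364088) = 134529787824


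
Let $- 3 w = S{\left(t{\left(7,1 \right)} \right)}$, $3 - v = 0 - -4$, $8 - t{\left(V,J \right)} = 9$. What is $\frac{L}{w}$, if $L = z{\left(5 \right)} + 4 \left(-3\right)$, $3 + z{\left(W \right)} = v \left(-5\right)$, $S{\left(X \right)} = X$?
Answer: $-30$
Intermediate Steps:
$t{\left(V,J \right)} = -1$ ($t{\left(V,J \right)} = 8 - 9 = -1$)
$v = -1$ ($v = 3 - \left(0 - -4\right) = 3 - \left(0 + 4\right) = 3 - 4 = -1$)
$w = \frac{1}{3}$ ($w = \left(- \frac{1}{3}\right) \left(-1\right) = \frac{1}{3} \approx 0.33333$)
$z{\left(W \right)} = 2$ ($z{\left(W \right)} = -3 - -5 = -3 + 5 = 2$)
$L = -10$ ($L = 2 + 4 \left(-3\right) = 2 - 12 = -10$)
$\frac{L}{w} = - 10 \frac{1}{\frac{1}{3}} = \left(-10\right) 3 = -30$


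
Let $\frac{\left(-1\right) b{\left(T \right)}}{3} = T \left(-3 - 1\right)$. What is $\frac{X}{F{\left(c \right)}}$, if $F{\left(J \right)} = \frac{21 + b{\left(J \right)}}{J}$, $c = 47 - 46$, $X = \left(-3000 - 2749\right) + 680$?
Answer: $- \frac{5069}{33} \approx -153.61$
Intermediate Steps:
$b{\left(T \right)} = 12 T$ ($b{\left(T \right)} = - 3 T \left(-3 - 1\right) = - 3 T \left(-4\right) = - 3 \left(- 4 T\right) = 12 T$)
$X = -5069$ ($X = -5749 + 680 = -5069$)
$c = 1$
$F{\left(J \right)} = \frac{21 + 12 J}{J}$
$\frac{X}{F{\left(c \right)}} = - \frac{5069}{12 + \frac{21}{1}} = - \frac{5069}{12 + 21 \cdot 1} = - \frac{5069}{12 + 21} = - \frac{5069}{33}$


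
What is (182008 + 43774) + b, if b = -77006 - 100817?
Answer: 47959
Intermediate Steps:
b = -177823
(182008 + 43774) + b = (182008 + 43774) - 177823 = 225782 - 177823 = 47959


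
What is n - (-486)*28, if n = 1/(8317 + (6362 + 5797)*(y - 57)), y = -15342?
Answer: 2547800311391/187228124 ≈ 13608.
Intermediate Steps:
n = -1/187228124 (n = 1/(8317 + (6362 + 5797)*(-15342 - 57)) = 1/(8317 + 12159*(-15399)) = 1/(8317 - 187236441) = 1/(-187228124) = -1/187228124 ≈ -5.3411e-9)
n - (-486)*28 = -1/187228124 - (-486)*28 = -1/187228124 - 1*(-13608) = -1/187228124 + 13608 = 2547800311391/187228124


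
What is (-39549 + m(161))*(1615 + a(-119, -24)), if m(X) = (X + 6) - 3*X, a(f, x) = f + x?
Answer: -58681280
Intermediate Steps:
m(X) = 6 - 2*X (m(X) = (6 + X) - 3*X = 6 - 2*X)
(-39549 + m(161))*(1615 + a(-119, -24)) = (-39549 + (6 - 2*161))*(1615 + (-119 - 24)) = (-39549 + (6 - 322))*(1615 - 143) = (-39549 - 316)*1472 = -39865*1472 = -58681280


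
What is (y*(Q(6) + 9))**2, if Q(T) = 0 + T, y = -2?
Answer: 900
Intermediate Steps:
Q(T) = T
(y*(Q(6) + 9))**2 = (-2*(6 + 9))**2 = (-2*15)**2 = (-30)**2 = 900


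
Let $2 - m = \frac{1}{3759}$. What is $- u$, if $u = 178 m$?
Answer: $- \frac{1338026}{3759} \approx -355.95$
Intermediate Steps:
$m = \frac{7517}{3759}$ ($m = 2 - \frac{1}{3759} = \frac{7517}{3759} \approx 1.9997$)
$u = \frac{1338026}{3759}$ ($u = 178 \cdot \frac{7517}{3759} = \frac{1338026}{3759} \approx 355.95$)
$- u = \left(-1\right) \frac{1338026}{3759} = - \frac{1338026}{3759}$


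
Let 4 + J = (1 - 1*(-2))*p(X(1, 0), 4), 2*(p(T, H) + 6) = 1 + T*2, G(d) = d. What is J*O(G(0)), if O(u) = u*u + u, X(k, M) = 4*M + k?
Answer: 0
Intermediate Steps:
X(k, M) = k + 4*M
p(T, H) = -11/2 + T (p(T, H) = -6 + (1 + T*2)/2 = -6 + (1 + 2*T)/2 = -6 + (½ + T) = -11/2 + T)
O(u) = u + u² (O(u) = u² + u = u + u²)
J = -35/2 (J = -4 + (1 - 1*(-2))*(-11/2 + (1 + 4*0)) = -4 + (1 + 2)*(-11/2 + (1 + 0)) = -4 + 3*(-11/2 + 1) = -4 + 3*(-9/2) = -4 - 27/2 = -35/2 ≈ -17.500)
J*O(G(0)) = -0*(1 + 0) = -0 = -35/2*0 = 0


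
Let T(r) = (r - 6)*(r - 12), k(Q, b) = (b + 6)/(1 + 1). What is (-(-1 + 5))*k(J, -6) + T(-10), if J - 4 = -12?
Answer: 352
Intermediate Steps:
J = -8 (J = 4 - 12 = -8)
k(Q, b) = 3 + b/2 (k(Q, b) = (6 + b)/2 = (6 + b)*(1/2) = 3 + b/2)
T(r) = (-12 + r)*(-6 + r) (T(r) = (-6 + r)*(-12 + r) = (-12 + r)*(-6 + r))
(-(-1 + 5))*k(J, -6) + T(-10) = (-(-1 + 5))*(3 + (1/2)*(-6)) + (72 + (-10)**2 - 18*(-10)) = (-1*4)*(3 - 3) + (72 + 100 + 180) = -4*0 + 352 = 0 + 352 = 352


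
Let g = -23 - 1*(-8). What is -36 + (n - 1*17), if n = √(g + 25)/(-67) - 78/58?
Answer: -1576/29 - √10/67 ≈ -54.392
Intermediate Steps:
g = -15 (g = -23 + 8 = -15)
n = -39/29 - √10/67 (n = √(-15 + 25)/(-67) - 78/58 = √10*(-1/67) - 78*1/58 = -√10/67 - 39/29 = -39/29 - √10/67 ≈ -1.3920)
-36 + (n - 1*17) = -36 + ((-39/29 - √10/67) - 1*17) = -36 + ((-39/29 - √10/67) - 17) = -36 + (-532/29 - √10/67) = -1576/29 - √10/67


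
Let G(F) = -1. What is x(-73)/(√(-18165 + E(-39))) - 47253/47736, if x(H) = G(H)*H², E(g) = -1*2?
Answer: -15751/15912 + 5329*I*√18167/18167 ≈ -0.98988 + 39.537*I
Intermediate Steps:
E(g) = -2
x(H) = -H²
x(-73)/(√(-18165 + E(-39))) - 47253/47736 = (-1*(-73)²)/(√(-18165 - 2)) - 47253/47736 = (-1*5329)/(√(-18167)) - 47253*1/47736 = -5329*(-I*√18167/18167) - 15751/15912 = -(-5329)*I*√18167/18167 - 15751/15912 = 5329*I*√18167/18167 - 15751/15912 = -15751/15912 + 5329*I*√18167/18167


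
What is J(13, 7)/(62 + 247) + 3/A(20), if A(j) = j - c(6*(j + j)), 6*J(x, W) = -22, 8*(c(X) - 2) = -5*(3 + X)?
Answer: 811/139977 ≈ 0.0057938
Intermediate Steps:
c(X) = 1/8 - 5*X/8 (c(X) = 2 + (-5*(3 + X))/8 = 2 + (-15 - 5*X)/8 = 2 + (-15/8 - 5*X/8) = 1/8 - 5*X/8)
J(x, W) = -11/3 (J(x, W) = (1/6)*(-22) = -11/3)
A(j) = -1/8 + 17*j/2 (A(j) = j - (1/8 - 15*(j + j)/4) = j - (1/8 - 15*2*j/4) = j - (1/8 - 15*j/2) = j + (-1/8 + 15*j/2) = -1/8 + 17*j/2)
J(13, 7)/(62 + 247) + 3/A(20) = -11/(3*(62 + 247)) + 3/(-1/8 + (17/2)*20) = -11/3/309 + 3/(-1/8 + 170) = -11/3*1/309 + 3/(1359/8) = -11/927 + 3*(8/1359) = -11/927 + 8/453 = 811/139977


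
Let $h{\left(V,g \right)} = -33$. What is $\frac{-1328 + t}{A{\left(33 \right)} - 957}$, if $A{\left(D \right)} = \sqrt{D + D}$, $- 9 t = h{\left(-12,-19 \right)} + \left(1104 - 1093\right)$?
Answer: $\frac{345970}{249759} + \frac{11930 \sqrt{66}}{8242047} \approx 1.397$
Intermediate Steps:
$t = \frac{22}{9}$ ($t = - \frac{-33 + \left(1104 - 1093\right)}{9} = - \frac{-33 + 11}{9} = \left(- \frac{1}{9}\right) \left(-22\right) = \frac{22}{9} \approx 2.4444$)
$A{\left(D \right)} = \sqrt{2} \sqrt{D}$ ($A{\left(D \right)} = \sqrt{2 D} = \sqrt{2} \sqrt{D}$)
$\frac{-1328 + t}{A{\left(33 \right)} - 957} = \frac{-1328 + \frac{22}{9}}{\sqrt{2} \sqrt{33} - 957} = - \frac{11930}{9 \left(\sqrt{66} - 957\right)} = - \frac{11930}{9 \left(-957 + \sqrt{66}\right)}$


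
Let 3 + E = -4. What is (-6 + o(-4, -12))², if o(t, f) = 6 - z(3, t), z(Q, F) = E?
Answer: 49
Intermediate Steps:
E = -7 (E = -3 - 4 = -7)
z(Q, F) = -7
o(t, f) = 13 (o(t, f) = 6 - 1*(-7) = 6 + 7 = 13)
(-6 + o(-4, -12))² = (-6 + 13)² = 7² = 49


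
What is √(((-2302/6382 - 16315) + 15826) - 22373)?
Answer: 3*I*√25866172607/3191 ≈ 151.2*I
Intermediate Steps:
√(((-2302/6382 - 16315) + 15826) - 22373) = √(((-2302*1/6382 - 16315) + 15826) - 22373) = √(((-1151/3191 - 16315) + 15826) - 22373) = √((-52062316/3191 + 15826) - 22373) = √(-1561550/3191 - 22373) = √(-72953793/3191) = 3*I*√25866172607/3191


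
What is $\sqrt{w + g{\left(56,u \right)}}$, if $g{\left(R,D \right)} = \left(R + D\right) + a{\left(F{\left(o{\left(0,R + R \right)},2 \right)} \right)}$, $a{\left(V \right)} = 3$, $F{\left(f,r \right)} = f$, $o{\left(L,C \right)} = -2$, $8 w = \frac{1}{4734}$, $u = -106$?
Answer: $\frac{i \sqrt{468135529}}{3156} \approx 6.8557 i$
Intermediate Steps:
$w = \frac{1}{37872}$ ($w = \frac{1}{8 \cdot 4734} = \frac{1}{8} \cdot \frac{1}{4734} = \frac{1}{37872} \approx 2.6405 \cdot 10^{-5}$)
$g{\left(R,D \right)} = 3 + D + R$ ($g{\left(R,D \right)} = \left(R + D\right) + 3 = \left(D + R\right) + 3 = 3 + D + R$)
$\sqrt{w + g{\left(56,u \right)}} = \sqrt{\frac{1}{37872} + \left(3 - 106 + 56\right)} = \sqrt{\frac{1}{37872} - 47} = \sqrt{- \frac{1779983}{37872}} = \frac{i \sqrt{468135529}}{3156}$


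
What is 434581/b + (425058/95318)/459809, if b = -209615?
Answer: -1360482803022968/656215841887795 ≈ -2.0732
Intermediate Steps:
434581/b + (425058/95318)/459809 = 434581/(-209615) + (425058/95318)/459809 = 434581*(-1/209615) + (425058*(1/95318))*(1/459809) = -62083/29945 + (212529/47659)*(1/459809) = -62083/29945 + 212529/21914037131 = -1360482803022968/656215841887795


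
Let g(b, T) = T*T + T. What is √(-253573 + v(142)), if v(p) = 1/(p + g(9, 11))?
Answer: 3*I*√2115249586/274 ≈ 503.56*I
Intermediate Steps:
g(b, T) = T + T² (g(b, T) = T² + T = T + T²)
v(p) = 1/(132 + p) (v(p) = 1/(p + 11*(1 + 11)) = 1/(p + 11*12) = 1/(p + 132) = 1/(132 + p))
√(-253573 + v(142)) = √(-253573 + 1/(132 + 142)) = √(-253573 + 1/274) = √(-69479001/274) = 3*I*√2115249586/274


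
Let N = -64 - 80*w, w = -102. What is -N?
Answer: -8096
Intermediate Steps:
N = 8096 (N = -64 - 80*(-102) = -64 + 8160 = 8096)
-N = -1*8096 = -8096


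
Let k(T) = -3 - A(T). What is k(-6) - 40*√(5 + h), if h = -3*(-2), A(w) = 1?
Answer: -4 - 40*√11 ≈ -136.67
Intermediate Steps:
h = 6
k(T) = -4 (k(T) = -3 - 1*1 = -3 - 1 = -4)
k(-6) - 40*√(5 + h) = -4 - 40*√(5 + 6) = -4 - 40*√11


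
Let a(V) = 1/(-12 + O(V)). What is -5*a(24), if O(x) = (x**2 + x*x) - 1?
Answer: -5/1139 ≈ -0.0043898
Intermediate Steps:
O(x) = -1 + 2*x**2 (O(x) = (x**2 + x**2) - 1 = 2*x**2 - 1 = -1 + 2*x**2)
a(V) = 1/(-13 + 2*V**2) (a(V) = 1/(-12 + (-1 + 2*V**2)) = 1/(-13 + 2*V**2))
-5*a(24) = -5/(-13 + 2*24**2) = -5/(-13 + 2*576) = -5/(-13 + 1152) = -5/1139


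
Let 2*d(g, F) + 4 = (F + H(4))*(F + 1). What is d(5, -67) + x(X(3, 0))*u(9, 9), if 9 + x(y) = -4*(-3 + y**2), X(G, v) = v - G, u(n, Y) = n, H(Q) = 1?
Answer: 1879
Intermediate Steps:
x(y) = 3 - 4*y**2 (x(y) = -9 - 4*(-3 + y**2) = -9 + (12 - 4*y**2) = 3 - 4*y**2)
d(g, F) = -2 + (1 + F)**2/2 (d(g, F) = -2 + ((F + 1)*(F + 1))/2 = -2 + ((1 + F)*(1 + F))/2 = -2 + (1 + F)**2/2)
d(5, -67) + x(X(3, 0))*u(9, 9) = (-3/2 - 67 + (1/2)*(-67)**2) + (3 - 4*(0 - 1*3)**2)*9 = (-3/2 - 67 + (1/2)*4489) + (3 - 4*(0 - 3)**2)*9 = (-3/2 - 67 + 4489/2) + (3 - 4*(-3)**2)*9 = 2176 + (3 - 4*9)*9 = 2176 + (3 - 36)*9 = 2176 - 33*9 = 2176 - 297 = 1879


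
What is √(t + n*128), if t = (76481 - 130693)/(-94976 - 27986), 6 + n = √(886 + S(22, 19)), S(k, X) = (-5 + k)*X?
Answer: √(-2901306957262 + 483828910208*√1209)/61481 ≈ 60.688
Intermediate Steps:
S(k, X) = X*(-5 + k)
n = -6 + √1209 (n = -6 + √(886 + 19*(-5 + 22)) = -6 + √(886 + 19*17) = -6 + √(886 + 323) = -6 + √1209 ≈ 28.771)
t = 27106/61481 (t = -54212/(-122962) = -54212*(-1/122962) = 27106/61481 ≈ 0.44088)
√(t + n*128) = √(27106/61481 + (-6 + √1209)*128) = √(27106/61481 + (-768 + 128*√1209)) = √(-47190302/61481 + 128*√1209)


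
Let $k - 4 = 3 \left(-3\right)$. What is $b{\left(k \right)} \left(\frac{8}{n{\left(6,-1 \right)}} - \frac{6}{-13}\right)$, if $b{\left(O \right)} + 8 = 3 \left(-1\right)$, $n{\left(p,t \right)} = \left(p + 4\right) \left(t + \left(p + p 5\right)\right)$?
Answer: $- \frac{12122}{2275} \approx -5.3284$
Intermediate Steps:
$n{\left(p,t \right)} = \left(4 + p\right) \left(t + 6 p\right)$ ($n{\left(p,t \right)} = \left(4 + p\right) \left(t + \left(p + 5 p\right)\right) = \left(4 + p\right) \left(t + 6 p\right)$)
$k = -5$ ($k = 4 + 3 \left(-3\right) = 4 - 9 = -5$)
$b{\left(O \right)} = -11$ ($b{\left(O \right)} = -8 + 3 \left(-1\right) = -8 - 3 = -11$)
$b{\left(k \right)} \left(\frac{8}{n{\left(6,-1 \right)}} - \frac{6}{-13}\right) = - 11 \left(\frac{8}{4 \left(-1\right) + 6 \cdot 6^{2} + 24 \cdot 6 + 6 \left(-1\right)} - \frac{6}{-13}\right) = - 11 \left(\frac{8}{-4 + 6 \cdot 36 + 144 - 6} - - \frac{6}{13}\right) = - 11 \left(\frac{8}{-4 + 216 + 144 - 6} + \frac{6}{13}\right) = - 11 \left(\frac{8}{350} + \frac{6}{13}\right) = - 11 \left(8 \cdot \frac{1}{350} + \frac{6}{13}\right) = - 11 \left(\frac{4}{175} + \frac{6}{13}\right) = \left(-11\right) \frac{1102}{2275} = - \frac{12122}{2275}$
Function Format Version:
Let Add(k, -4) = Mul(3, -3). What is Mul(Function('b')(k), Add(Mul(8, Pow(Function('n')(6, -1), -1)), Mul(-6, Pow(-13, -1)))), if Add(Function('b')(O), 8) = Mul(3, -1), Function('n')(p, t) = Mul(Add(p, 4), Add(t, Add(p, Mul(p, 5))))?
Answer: Rational(-12122, 2275) ≈ -5.3284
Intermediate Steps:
Function('n')(p, t) = Mul(Add(4, p), Add(t, Mul(6, p))) (Function('n')(p, t) = Mul(Add(4, p), Add(t, Add(p, Mul(5, p)))) = Mul(Add(4, p), Add(t, Mul(6, p))))
k = -5 (k = Add(4, Mul(3, -3)) = Add(4, -9) = -5)
Function('b')(O) = -11 (Function('b')(O) = Add(-8, Mul(3, -1)) = Add(-8, -3) = -11)
Mul(Function('b')(k), Add(Mul(8, Pow(Function('n')(6, -1), -1)), Mul(-6, Pow(-13, -1)))) = Mul(-11, Add(Mul(8, Pow(Add(Mul(4, -1), Mul(6, Pow(6, 2)), Mul(24, 6), Mul(6, -1)), -1)), Mul(-6, Pow(-13, -1)))) = Mul(-11, Add(Mul(8, Pow(Add(-4, Mul(6, 36), 144, -6), -1)), Mul(-6, Rational(-1, 13)))) = Mul(-11, Add(Mul(8, Pow(Add(-4, 216, 144, -6), -1)), Rational(6, 13))) = Mul(-11, Add(Mul(8, Pow(350, -1)), Rational(6, 13))) = Mul(-11, Add(Mul(8, Rational(1, 350)), Rational(6, 13))) = Mul(-11, Add(Rational(4, 175), Rational(6, 13))) = Mul(-11, Rational(1102, 2275)) = Rational(-12122, 2275)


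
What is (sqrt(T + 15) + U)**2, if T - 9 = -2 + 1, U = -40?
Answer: (40 - sqrt(23))**2 ≈ 1239.3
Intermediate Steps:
T = 8 (T = 9 + (-2 + 1) = 9 - 1 = 8)
(sqrt(T + 15) + U)**2 = (sqrt(8 + 15) - 40)**2 = (sqrt(23) - 40)**2 = (-40 + sqrt(23))**2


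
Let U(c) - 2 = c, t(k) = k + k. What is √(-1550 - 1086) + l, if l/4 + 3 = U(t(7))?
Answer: 52 + 2*I*√659 ≈ 52.0 + 51.342*I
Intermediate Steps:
t(k) = 2*k
U(c) = 2 + c
l = 52 (l = -12 + 4*(2 + 2*7) = -12 + 4*(2 + 14) = -12 + 4*16 = -12 + 64 = 52)
√(-1550 - 1086) + l = √(-1550 - 1086) + 52 = √(-2636) + 52 = 2*I*√659 + 52 = 52 + 2*I*√659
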